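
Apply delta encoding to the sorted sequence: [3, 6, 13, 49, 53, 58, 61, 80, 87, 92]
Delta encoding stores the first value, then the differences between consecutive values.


First value: 3
Deltas:
  6 - 3 = 3
  13 - 6 = 7
  49 - 13 = 36
  53 - 49 = 4
  58 - 53 = 5
  61 - 58 = 3
  80 - 61 = 19
  87 - 80 = 7
  92 - 87 = 5


Delta encoded: [3, 3, 7, 36, 4, 5, 3, 19, 7, 5]


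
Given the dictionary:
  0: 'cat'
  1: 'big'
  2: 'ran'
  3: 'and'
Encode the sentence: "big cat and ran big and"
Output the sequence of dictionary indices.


Look up each word in the dictionary:
  'big' -> 1
  'cat' -> 0
  'and' -> 3
  'ran' -> 2
  'big' -> 1
  'and' -> 3

Encoded: [1, 0, 3, 2, 1, 3]


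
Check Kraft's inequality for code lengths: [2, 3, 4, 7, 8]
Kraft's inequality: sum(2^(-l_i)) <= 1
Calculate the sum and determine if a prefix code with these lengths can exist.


Sum = 2^(-2) + 2^(-3) + 2^(-4) + 2^(-7) + 2^(-8)
    = 0.25 + 0.125 + 0.0625 + 0.0078125 + 0.00390625
    = 115/256 = 0.44921875
Since 0.44921875 <= 1, Kraft's inequality IS satisfied.
A prefix code with these lengths CAN exist.

Kraft sum = 0.44921875. Satisfied.


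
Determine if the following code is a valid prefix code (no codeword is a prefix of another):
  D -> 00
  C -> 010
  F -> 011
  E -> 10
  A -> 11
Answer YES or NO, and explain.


Checking each pair (does one codeword prefix another?):
  D='00' vs C='010': no prefix
  D='00' vs F='011': no prefix
  D='00' vs E='10': no prefix
  D='00' vs A='11': no prefix
  C='010' vs D='00': no prefix
  C='010' vs F='011': no prefix
  C='010' vs E='10': no prefix
  C='010' vs A='11': no prefix
  F='011' vs D='00': no prefix
  F='011' vs C='010': no prefix
  F='011' vs E='10': no prefix
  F='011' vs A='11': no prefix
  E='10' vs D='00': no prefix
  E='10' vs C='010': no prefix
  E='10' vs F='011': no prefix
  E='10' vs A='11': no prefix
  A='11' vs D='00': no prefix
  A='11' vs C='010': no prefix
  A='11' vs F='011': no prefix
  A='11' vs E='10': no prefix
No violation found over all pairs.

YES -- this is a valid prefix code. No codeword is a prefix of any other codeword.


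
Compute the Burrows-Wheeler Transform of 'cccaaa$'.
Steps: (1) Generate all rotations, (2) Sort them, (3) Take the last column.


Rotations (sorted):
  0: $cccaaa -> last char: a
  1: a$cccaa -> last char: a
  2: aa$ccca -> last char: a
  3: aaa$ccc -> last char: c
  4: caaa$cc -> last char: c
  5: ccaaa$c -> last char: c
  6: cccaaa$ -> last char: $


BWT = aaaccc$


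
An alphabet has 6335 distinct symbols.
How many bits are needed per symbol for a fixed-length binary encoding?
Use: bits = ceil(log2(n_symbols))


log2(6335) = 12.6291
Bracket: 2^12 = 4096 < 6335 <= 2^13 = 8192
So ceil(log2(6335)) = 13

bits = ceil(log2(6335)) = ceil(12.6291) = 13 bits


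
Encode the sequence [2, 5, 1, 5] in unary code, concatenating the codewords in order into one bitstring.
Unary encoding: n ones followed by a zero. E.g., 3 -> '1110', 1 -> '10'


Encode each number as n ones followed by a terminating 0:
  2 -> 110 (3 bits)
  5 -> 111110 (6 bits)
  1 -> 10 (2 bits)
  5 -> 111110 (6 bits)
Total length = 3 + 6 + 2 + 6 = 17 bits.

Unary([2, 5, 1, 5]) = 11011111010111110 (17 bits)


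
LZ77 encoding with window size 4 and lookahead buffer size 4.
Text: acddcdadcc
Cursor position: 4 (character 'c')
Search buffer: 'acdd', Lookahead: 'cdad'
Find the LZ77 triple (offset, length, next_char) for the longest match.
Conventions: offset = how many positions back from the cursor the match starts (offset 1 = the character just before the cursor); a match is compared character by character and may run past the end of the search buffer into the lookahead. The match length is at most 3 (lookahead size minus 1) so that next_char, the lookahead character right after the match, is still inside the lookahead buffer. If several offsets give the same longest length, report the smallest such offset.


Try each offset into the search buffer:
  offset=1 (pos 3, char 'd'): match length 0
  offset=2 (pos 2, char 'd'): match length 0
  offset=3 (pos 1, char 'c'): match length 2
  offset=4 (pos 0, char 'a'): match length 0
Longest match has length 2 at offset 3.
next_char = character at position 4 + 2 = 6 -> 'a'

Best match: offset=3, length=2 (matching 'cd' starting at position 1)
LZ77 triple: (3, 2, 'a')


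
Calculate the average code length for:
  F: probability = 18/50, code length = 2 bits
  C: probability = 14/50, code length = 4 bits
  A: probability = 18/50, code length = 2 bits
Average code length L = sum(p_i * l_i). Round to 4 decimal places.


Weighted contributions p_i * l_i:
  F: (18/50) * 2 = 36/50
  C: (14/50) * 4 = 56/50
  A: (18/50) * 2 = 36/50
Sum = (36 + 56 + 36)/50 = 128/50

L = 128/50 = 2.5600 bits/symbol


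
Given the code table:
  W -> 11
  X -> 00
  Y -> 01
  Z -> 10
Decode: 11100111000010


Decoding:
11 -> W
10 -> Z
01 -> Y
11 -> W
00 -> X
00 -> X
10 -> Z


Result: WZYWXXZ


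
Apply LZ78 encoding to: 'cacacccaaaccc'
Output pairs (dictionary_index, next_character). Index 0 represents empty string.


LZ78 encoding steps:
Dictionary: {0: ''}
Step 1: w='' (idx 0), next='c' -> output (0, 'c'), add 'c' as idx 1
Step 2: w='' (idx 0), next='a' -> output (0, 'a'), add 'a' as idx 2
Step 3: w='c' (idx 1), next='a' -> output (1, 'a'), add 'ca' as idx 3
Step 4: w='c' (idx 1), next='c' -> output (1, 'c'), add 'cc' as idx 4
Step 5: w='ca' (idx 3), next='a' -> output (3, 'a'), add 'caa' as idx 5
Step 6: w='a' (idx 2), next='c' -> output (2, 'c'), add 'ac' as idx 6
Step 7: w='cc' (idx 4), end of input -> output (4, '')


Encoded: [(0, 'c'), (0, 'a'), (1, 'a'), (1, 'c'), (3, 'a'), (2, 'c'), (4, '')]


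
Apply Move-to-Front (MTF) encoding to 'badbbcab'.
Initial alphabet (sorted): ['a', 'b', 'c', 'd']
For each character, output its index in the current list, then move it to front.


MTF encoding:
'b': index 1 in ['a', 'b', 'c', 'd'] -> ['b', 'a', 'c', 'd']
'a': index 1 in ['b', 'a', 'c', 'd'] -> ['a', 'b', 'c', 'd']
'd': index 3 in ['a', 'b', 'c', 'd'] -> ['d', 'a', 'b', 'c']
'b': index 2 in ['d', 'a', 'b', 'c'] -> ['b', 'd', 'a', 'c']
'b': index 0 in ['b', 'd', 'a', 'c'] -> ['b', 'd', 'a', 'c']
'c': index 3 in ['b', 'd', 'a', 'c'] -> ['c', 'b', 'd', 'a']
'a': index 3 in ['c', 'b', 'd', 'a'] -> ['a', 'c', 'b', 'd']
'b': index 2 in ['a', 'c', 'b', 'd'] -> ['b', 'a', 'c', 'd']


Output: [1, 1, 3, 2, 0, 3, 3, 2]


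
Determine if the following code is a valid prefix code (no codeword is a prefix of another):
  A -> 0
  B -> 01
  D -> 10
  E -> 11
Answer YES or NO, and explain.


Checking each pair (does one codeword prefix another?):
  A='0' vs B='01': prefix -- VIOLATION

NO -- this is NOT a valid prefix code. A (0) is a prefix of B (01).


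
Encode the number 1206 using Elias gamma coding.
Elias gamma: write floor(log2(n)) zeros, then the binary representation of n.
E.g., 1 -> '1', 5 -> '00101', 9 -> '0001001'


num_bits = floor(log2(1206)) + 1 = 11
leading_zeros = num_bits - 1 = 10
binary(1206) = 10010110110

Elias gamma(1206) = '0000000000' + '10010110110' = 000000000010010110110 (21 bits)


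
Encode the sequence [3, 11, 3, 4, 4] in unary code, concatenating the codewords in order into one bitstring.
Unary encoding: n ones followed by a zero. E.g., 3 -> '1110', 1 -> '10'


Encode each number as n ones followed by a terminating 0:
  3 -> 1110 (4 bits)
  11 -> 111111111110 (12 bits)
  3 -> 1110 (4 bits)
  4 -> 11110 (5 bits)
  4 -> 11110 (5 bits)
Total length = 4 + 12 + 4 + 5 + 5 = 30 bits.

Unary([3, 11, 3, 4, 4]) = 111011111111111011101111011110 (30 bits)


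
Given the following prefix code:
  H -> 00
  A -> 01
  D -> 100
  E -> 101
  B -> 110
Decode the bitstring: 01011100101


Decoding step by step:
Bits 01 -> A
Bits 01 -> A
Bits 110 -> B
Bits 01 -> A
Bits 01 -> A


Decoded message: AABAA


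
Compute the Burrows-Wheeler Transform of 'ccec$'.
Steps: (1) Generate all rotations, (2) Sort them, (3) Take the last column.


Rotations (sorted):
  0: $ccec -> last char: c
  1: c$cce -> last char: e
  2: ccec$ -> last char: $
  3: cec$c -> last char: c
  4: ec$cc -> last char: c


BWT = ce$cc


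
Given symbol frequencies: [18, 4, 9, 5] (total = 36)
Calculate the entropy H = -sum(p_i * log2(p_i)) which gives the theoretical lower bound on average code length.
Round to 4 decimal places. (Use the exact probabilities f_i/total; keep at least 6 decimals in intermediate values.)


Per-symbol terms -p_i * log2(p_i) with p_i = f_i/36:
  p = 18/36 = 0.500000: log2(p) = -1.000000, -p*log2(p) = 0.500000
  p = 4/36 = 0.111111: log2(p) = -3.169925, -p*log2(p) = 0.352214
  p = 9/36 = 0.250000: log2(p) = -2.000000, -p*log2(p) = 0.500000
  p = 5/36 = 0.138889: log2(p) = -2.847997, -p*log2(p) = 0.395555
H = 0.500000 + 0.352214 + 0.500000 + 0.395555 = 1.747769

H = 1.7478 bits/symbol


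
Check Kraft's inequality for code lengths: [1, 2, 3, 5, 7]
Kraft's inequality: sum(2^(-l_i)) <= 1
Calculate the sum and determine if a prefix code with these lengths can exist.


Sum = 2^(-1) + 2^(-2) + 2^(-3) + 2^(-5) + 2^(-7)
    = 0.5 + 0.25 + 0.125 + 0.03125 + 0.0078125
    = 117/128 = 0.9140625
Since 0.9140625 <= 1, Kraft's inequality IS satisfied.
A prefix code with these lengths CAN exist.

Kraft sum = 0.9140625. Satisfied.


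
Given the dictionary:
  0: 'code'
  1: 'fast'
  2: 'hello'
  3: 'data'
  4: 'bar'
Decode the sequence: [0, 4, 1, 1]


Look up each index in the dictionary:
  0 -> 'code'
  4 -> 'bar'
  1 -> 'fast'
  1 -> 'fast'

Decoded: "code bar fast fast"


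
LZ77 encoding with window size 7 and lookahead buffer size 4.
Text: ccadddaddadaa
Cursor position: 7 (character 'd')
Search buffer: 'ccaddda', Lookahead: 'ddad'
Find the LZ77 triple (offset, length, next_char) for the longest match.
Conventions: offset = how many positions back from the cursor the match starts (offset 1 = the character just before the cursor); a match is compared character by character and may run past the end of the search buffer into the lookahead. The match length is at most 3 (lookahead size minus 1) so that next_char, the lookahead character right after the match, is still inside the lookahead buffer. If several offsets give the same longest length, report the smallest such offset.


Try each offset into the search buffer:
  offset=1 (pos 6, char 'a'): match length 0
  offset=2 (pos 5, char 'd'): match length 1
  offset=3 (pos 4, char 'd'): match length 3
  offset=4 (pos 3, char 'd'): match length 2
  offset=5 (pos 2, char 'a'): match length 0
  offset=6 (pos 1, char 'c'): match length 0
  offset=7 (pos 0, char 'c'): match length 0
Longest match has length 3 at offset 3.
next_char = character at position 7 + 3 = 10 -> 'd'

Best match: offset=3, length=3 (matching 'dda' starting at position 4)
LZ77 triple: (3, 3, 'd')


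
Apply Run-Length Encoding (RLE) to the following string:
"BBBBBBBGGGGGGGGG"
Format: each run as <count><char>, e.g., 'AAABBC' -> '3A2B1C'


Scanning runs left to right:
  i=0: run of 'B' x 7 -> '7B'
  i=7: run of 'G' x 9 -> '9G'

RLE = 7B9G


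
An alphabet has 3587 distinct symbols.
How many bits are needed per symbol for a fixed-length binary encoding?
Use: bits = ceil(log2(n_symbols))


log2(3587) = 11.8086
Bracket: 2^11 = 2048 < 3587 <= 2^12 = 4096
So ceil(log2(3587)) = 12

bits = ceil(log2(3587)) = ceil(11.8086) = 12 bits


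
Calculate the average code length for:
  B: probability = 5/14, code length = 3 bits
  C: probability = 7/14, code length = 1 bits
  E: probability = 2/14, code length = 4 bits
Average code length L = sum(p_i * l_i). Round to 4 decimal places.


Weighted contributions p_i * l_i:
  B: (5/14) * 3 = 15/14
  C: (7/14) * 1 = 7/14
  E: (2/14) * 4 = 8/14
Sum = (15 + 7 + 8)/14 = 30/14

L = 30/14 = 2.1429 bits/symbol


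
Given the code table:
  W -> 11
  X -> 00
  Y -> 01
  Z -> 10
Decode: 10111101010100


Decoding:
10 -> Z
11 -> W
11 -> W
01 -> Y
01 -> Y
01 -> Y
00 -> X


Result: ZWWYYYX


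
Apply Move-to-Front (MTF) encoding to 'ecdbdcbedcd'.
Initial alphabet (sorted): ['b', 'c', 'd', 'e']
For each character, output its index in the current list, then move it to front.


MTF encoding:
'e': index 3 in ['b', 'c', 'd', 'e'] -> ['e', 'b', 'c', 'd']
'c': index 2 in ['e', 'b', 'c', 'd'] -> ['c', 'e', 'b', 'd']
'd': index 3 in ['c', 'e', 'b', 'd'] -> ['d', 'c', 'e', 'b']
'b': index 3 in ['d', 'c', 'e', 'b'] -> ['b', 'd', 'c', 'e']
'd': index 1 in ['b', 'd', 'c', 'e'] -> ['d', 'b', 'c', 'e']
'c': index 2 in ['d', 'b', 'c', 'e'] -> ['c', 'd', 'b', 'e']
'b': index 2 in ['c', 'd', 'b', 'e'] -> ['b', 'c', 'd', 'e']
'e': index 3 in ['b', 'c', 'd', 'e'] -> ['e', 'b', 'c', 'd']
'd': index 3 in ['e', 'b', 'c', 'd'] -> ['d', 'e', 'b', 'c']
'c': index 3 in ['d', 'e', 'b', 'c'] -> ['c', 'd', 'e', 'b']
'd': index 1 in ['c', 'd', 'e', 'b'] -> ['d', 'c', 'e', 'b']


Output: [3, 2, 3, 3, 1, 2, 2, 3, 3, 3, 1]


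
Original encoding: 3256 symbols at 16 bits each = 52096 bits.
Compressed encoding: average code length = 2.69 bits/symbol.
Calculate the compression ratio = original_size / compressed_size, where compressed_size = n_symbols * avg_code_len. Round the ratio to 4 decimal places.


original_size = n_symbols * orig_bits = 3256 * 16 = 52096 bits
compressed_size = n_symbols * avg_code_len = 3256 * 2.69 = 8758.64 bits
ratio = original_size / compressed_size = 52096 / 8758.64 = 5.948

Compression ratio = 5.948


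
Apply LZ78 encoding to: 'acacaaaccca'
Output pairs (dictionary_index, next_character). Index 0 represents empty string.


LZ78 encoding steps:
Dictionary: {0: ''}
Step 1: w='' (idx 0), next='a' -> output (0, 'a'), add 'a' as idx 1
Step 2: w='' (idx 0), next='c' -> output (0, 'c'), add 'c' as idx 2
Step 3: w='a' (idx 1), next='c' -> output (1, 'c'), add 'ac' as idx 3
Step 4: w='a' (idx 1), next='a' -> output (1, 'a'), add 'aa' as idx 4
Step 5: w='ac' (idx 3), next='c' -> output (3, 'c'), add 'acc' as idx 5
Step 6: w='c' (idx 2), next='a' -> output (2, 'a'), add 'ca' as idx 6


Encoded: [(0, 'a'), (0, 'c'), (1, 'c'), (1, 'a'), (3, 'c'), (2, 'a')]


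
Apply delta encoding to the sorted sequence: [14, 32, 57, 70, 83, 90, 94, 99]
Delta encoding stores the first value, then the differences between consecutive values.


First value: 14
Deltas:
  32 - 14 = 18
  57 - 32 = 25
  70 - 57 = 13
  83 - 70 = 13
  90 - 83 = 7
  94 - 90 = 4
  99 - 94 = 5


Delta encoded: [14, 18, 25, 13, 13, 7, 4, 5]


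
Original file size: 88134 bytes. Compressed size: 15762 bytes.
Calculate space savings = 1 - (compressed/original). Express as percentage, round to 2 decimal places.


ratio = compressed/original = 15762/88134 = 0.178841
savings = 1 - ratio = 1 - 0.178841 = 0.821159
as a percentage: 0.821159 * 100 = 82.12%

Space savings = 1 - 15762/88134 = 82.12%


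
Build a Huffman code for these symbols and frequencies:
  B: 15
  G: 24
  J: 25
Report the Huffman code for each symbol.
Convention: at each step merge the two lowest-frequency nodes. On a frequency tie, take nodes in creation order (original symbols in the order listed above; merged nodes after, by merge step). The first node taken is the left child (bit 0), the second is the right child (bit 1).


Huffman tree construction:
Step 1: Merge B(15) + G(24) = 39
Step 2: Merge J(25) + (B+G)(39) = 64
Read each symbol's code off the tree from the root (left child = 0, right child = 1).

Codes:
  B: 10 (length 2)
  G: 11 (length 2)
  J: 0 (length 1)
Average code length: 103/64 = 1.6094 bits/symbol


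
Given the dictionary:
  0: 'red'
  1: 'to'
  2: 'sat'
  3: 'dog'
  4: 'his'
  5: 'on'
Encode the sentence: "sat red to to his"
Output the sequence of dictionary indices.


Look up each word in the dictionary:
  'sat' -> 2
  'red' -> 0
  'to' -> 1
  'to' -> 1
  'his' -> 4

Encoded: [2, 0, 1, 1, 4]


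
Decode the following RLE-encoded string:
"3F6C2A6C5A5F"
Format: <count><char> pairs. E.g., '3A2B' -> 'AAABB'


Expanding each <count><char> pair:
  3F -> 'FFF'
  6C -> 'CCCCCC'
  2A -> 'AA'
  6C -> 'CCCCCC'
  5A -> 'AAAAA'
  5F -> 'FFFFF'

Decoded = FFFCCCCCCAACCCCCCAAAAAFFFFF


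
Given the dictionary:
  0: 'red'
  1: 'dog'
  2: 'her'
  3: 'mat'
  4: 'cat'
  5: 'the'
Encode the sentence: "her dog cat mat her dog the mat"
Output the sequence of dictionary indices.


Look up each word in the dictionary:
  'her' -> 2
  'dog' -> 1
  'cat' -> 4
  'mat' -> 3
  'her' -> 2
  'dog' -> 1
  'the' -> 5
  'mat' -> 3

Encoded: [2, 1, 4, 3, 2, 1, 5, 3]


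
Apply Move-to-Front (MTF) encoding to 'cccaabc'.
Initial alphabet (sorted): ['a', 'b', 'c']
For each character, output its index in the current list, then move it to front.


MTF encoding:
'c': index 2 in ['a', 'b', 'c'] -> ['c', 'a', 'b']
'c': index 0 in ['c', 'a', 'b'] -> ['c', 'a', 'b']
'c': index 0 in ['c', 'a', 'b'] -> ['c', 'a', 'b']
'a': index 1 in ['c', 'a', 'b'] -> ['a', 'c', 'b']
'a': index 0 in ['a', 'c', 'b'] -> ['a', 'c', 'b']
'b': index 2 in ['a', 'c', 'b'] -> ['b', 'a', 'c']
'c': index 2 in ['b', 'a', 'c'] -> ['c', 'b', 'a']


Output: [2, 0, 0, 1, 0, 2, 2]


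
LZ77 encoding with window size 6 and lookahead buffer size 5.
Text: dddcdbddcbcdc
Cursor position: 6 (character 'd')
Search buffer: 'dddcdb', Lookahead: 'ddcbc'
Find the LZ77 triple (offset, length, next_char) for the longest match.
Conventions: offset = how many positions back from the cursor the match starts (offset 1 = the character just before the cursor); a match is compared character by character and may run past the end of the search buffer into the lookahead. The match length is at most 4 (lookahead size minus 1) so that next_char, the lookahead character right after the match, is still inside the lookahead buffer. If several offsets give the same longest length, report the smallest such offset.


Try each offset into the search buffer:
  offset=1 (pos 5, char 'b'): match length 0
  offset=2 (pos 4, char 'd'): match length 1
  offset=3 (pos 3, char 'c'): match length 0
  offset=4 (pos 2, char 'd'): match length 1
  offset=5 (pos 1, char 'd'): match length 3
  offset=6 (pos 0, char 'd'): match length 2
Longest match has length 3 at offset 5.
next_char = character at position 6 + 3 = 9 -> 'b'

Best match: offset=5, length=3 (matching 'ddc' starting at position 1)
LZ77 triple: (5, 3, 'b')


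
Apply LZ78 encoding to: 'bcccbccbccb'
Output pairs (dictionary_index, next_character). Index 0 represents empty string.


LZ78 encoding steps:
Dictionary: {0: ''}
Step 1: w='' (idx 0), next='b' -> output (0, 'b'), add 'b' as idx 1
Step 2: w='' (idx 0), next='c' -> output (0, 'c'), add 'c' as idx 2
Step 3: w='c' (idx 2), next='c' -> output (2, 'c'), add 'cc' as idx 3
Step 4: w='b' (idx 1), next='c' -> output (1, 'c'), add 'bc' as idx 4
Step 5: w='c' (idx 2), next='b' -> output (2, 'b'), add 'cb' as idx 5
Step 6: w='cc' (idx 3), next='b' -> output (3, 'b'), add 'ccb' as idx 6


Encoded: [(0, 'b'), (0, 'c'), (2, 'c'), (1, 'c'), (2, 'b'), (3, 'b')]


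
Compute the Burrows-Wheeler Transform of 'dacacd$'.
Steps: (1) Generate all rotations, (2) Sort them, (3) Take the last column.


Rotations (sorted):
  0: $dacacd -> last char: d
  1: acacd$d -> last char: d
  2: acd$dac -> last char: c
  3: cacd$da -> last char: a
  4: cd$daca -> last char: a
  5: d$dacac -> last char: c
  6: dacacd$ -> last char: $


BWT = ddcaac$


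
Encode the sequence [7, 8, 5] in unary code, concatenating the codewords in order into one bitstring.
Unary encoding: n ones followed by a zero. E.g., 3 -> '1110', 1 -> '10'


Encode each number as n ones followed by a terminating 0:
  7 -> 11111110 (8 bits)
  8 -> 111111110 (9 bits)
  5 -> 111110 (6 bits)
Total length = 8 + 9 + 6 = 23 bits.

Unary([7, 8, 5]) = 11111110111111110111110 (23 bits)


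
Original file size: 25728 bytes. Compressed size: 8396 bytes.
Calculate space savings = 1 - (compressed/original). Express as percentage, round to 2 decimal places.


ratio = compressed/original = 8396/25728 = 0.326337
savings = 1 - ratio = 1 - 0.326337 = 0.673663
as a percentage: 0.673663 * 100 = 67.37%

Space savings = 1 - 8396/25728 = 67.37%


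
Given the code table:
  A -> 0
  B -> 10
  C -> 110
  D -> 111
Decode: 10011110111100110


Decoding:
10 -> B
0 -> A
111 -> D
10 -> B
111 -> D
10 -> B
0 -> A
110 -> C


Result: BADBDBAC


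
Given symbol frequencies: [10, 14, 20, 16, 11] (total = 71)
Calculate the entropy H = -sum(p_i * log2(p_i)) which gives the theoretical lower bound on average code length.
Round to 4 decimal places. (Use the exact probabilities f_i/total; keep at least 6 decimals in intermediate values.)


Per-symbol terms -p_i * log2(p_i) with p_i = f_i/71:
  p = 10/71 = 0.140845: log2(p) = -2.827819, -p*log2(p) = 0.398284
  p = 14/71 = 0.197183: log2(p) = -2.342392, -p*log2(p) = 0.461880
  p = 20/71 = 0.281690: log2(p) = -1.827819, -p*log2(p) = 0.514879
  p = 16/71 = 0.225352: log2(p) = -2.149747, -p*log2(p) = 0.484450
  p = 11/71 = 0.154930: log2(p) = -2.690316, -p*log2(p) = 0.416809
H = 0.398284 + 0.461880 + 0.514879 + 0.484450 + 0.416809 = 2.276302

H = 2.2763 bits/symbol


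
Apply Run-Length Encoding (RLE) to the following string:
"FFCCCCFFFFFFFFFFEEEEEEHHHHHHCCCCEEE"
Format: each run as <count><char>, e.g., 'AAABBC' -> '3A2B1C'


Scanning runs left to right:
  i=0: run of 'F' x 2 -> '2F'
  i=2: run of 'C' x 4 -> '4C'
  i=6: run of 'F' x 10 -> '10F'
  i=16: run of 'E' x 6 -> '6E'
  i=22: run of 'H' x 6 -> '6H'
  i=28: run of 'C' x 4 -> '4C'
  i=32: run of 'E' x 3 -> '3E'

RLE = 2F4C10F6E6H4C3E


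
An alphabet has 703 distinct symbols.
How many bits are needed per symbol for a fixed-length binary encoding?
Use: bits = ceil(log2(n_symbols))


log2(703) = 9.4574
Bracket: 2^9 = 512 < 703 <= 2^10 = 1024
So ceil(log2(703)) = 10

bits = ceil(log2(703)) = ceil(9.4574) = 10 bits


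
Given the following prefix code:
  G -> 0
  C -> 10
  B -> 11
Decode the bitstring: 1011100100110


Decoding step by step:
Bits 10 -> C
Bits 11 -> B
Bits 10 -> C
Bits 0 -> G
Bits 10 -> C
Bits 0 -> G
Bits 11 -> B
Bits 0 -> G


Decoded message: CBCGCGBG


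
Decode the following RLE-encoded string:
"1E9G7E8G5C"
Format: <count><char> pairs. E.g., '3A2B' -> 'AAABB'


Expanding each <count><char> pair:
  1E -> 'E'
  9G -> 'GGGGGGGGG'
  7E -> 'EEEEEEE'
  8G -> 'GGGGGGGG'
  5C -> 'CCCCC'

Decoded = EGGGGGGGGGEEEEEEEGGGGGGGGCCCCC


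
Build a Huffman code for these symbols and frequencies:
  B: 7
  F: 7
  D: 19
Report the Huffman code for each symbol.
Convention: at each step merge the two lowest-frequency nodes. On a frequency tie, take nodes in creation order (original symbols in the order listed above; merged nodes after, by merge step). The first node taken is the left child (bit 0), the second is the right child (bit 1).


Huffman tree construction:
Step 1: Merge B(7) + F(7) = 14
Step 2: Merge (B+F)(14) + D(19) = 33
Read each symbol's code off the tree from the root (left child = 0, right child = 1).

Codes:
  B: 00 (length 2)
  F: 01 (length 2)
  D: 1 (length 1)
Average code length: 47/33 = 1.4242 bits/symbol


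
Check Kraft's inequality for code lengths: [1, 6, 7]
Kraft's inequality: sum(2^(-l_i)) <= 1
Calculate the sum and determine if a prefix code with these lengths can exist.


Sum = 2^(-1) + 2^(-6) + 2^(-7)
    = 0.5 + 0.015625 + 0.0078125
    = 67/128 = 0.5234375
Since 0.5234375 <= 1, Kraft's inequality IS satisfied.
A prefix code with these lengths CAN exist.

Kraft sum = 0.5234375. Satisfied.


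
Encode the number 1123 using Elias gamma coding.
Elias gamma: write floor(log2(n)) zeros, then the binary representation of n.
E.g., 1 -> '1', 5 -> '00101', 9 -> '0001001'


num_bits = floor(log2(1123)) + 1 = 11
leading_zeros = num_bits - 1 = 10
binary(1123) = 10001100011

Elias gamma(1123) = '0000000000' + '10001100011' = 000000000010001100011 (21 bits)


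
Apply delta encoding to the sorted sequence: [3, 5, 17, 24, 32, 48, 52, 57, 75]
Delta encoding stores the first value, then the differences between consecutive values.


First value: 3
Deltas:
  5 - 3 = 2
  17 - 5 = 12
  24 - 17 = 7
  32 - 24 = 8
  48 - 32 = 16
  52 - 48 = 4
  57 - 52 = 5
  75 - 57 = 18


Delta encoded: [3, 2, 12, 7, 8, 16, 4, 5, 18]


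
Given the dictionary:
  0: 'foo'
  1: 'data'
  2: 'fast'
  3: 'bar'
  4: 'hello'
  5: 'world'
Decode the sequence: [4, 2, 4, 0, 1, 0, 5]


Look up each index in the dictionary:
  4 -> 'hello'
  2 -> 'fast'
  4 -> 'hello'
  0 -> 'foo'
  1 -> 'data'
  0 -> 'foo'
  5 -> 'world'

Decoded: "hello fast hello foo data foo world"


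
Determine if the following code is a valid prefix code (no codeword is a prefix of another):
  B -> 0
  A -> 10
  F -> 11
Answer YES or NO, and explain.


Checking each pair (does one codeword prefix another?):
  B='0' vs A='10': no prefix
  B='0' vs F='11': no prefix
  A='10' vs B='0': no prefix
  A='10' vs F='11': no prefix
  F='11' vs B='0': no prefix
  F='11' vs A='10': no prefix
No violation found over all pairs.

YES -- this is a valid prefix code. No codeword is a prefix of any other codeword.


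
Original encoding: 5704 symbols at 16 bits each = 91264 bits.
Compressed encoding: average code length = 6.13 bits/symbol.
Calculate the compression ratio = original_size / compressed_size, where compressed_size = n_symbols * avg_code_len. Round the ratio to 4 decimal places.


original_size = n_symbols * orig_bits = 5704 * 16 = 91264 bits
compressed_size = n_symbols * avg_code_len = 5704 * 6.13 = 34965.52 bits
ratio = original_size / compressed_size = 91264 / 34965.52 = 2.6101

Compression ratio = 2.6101


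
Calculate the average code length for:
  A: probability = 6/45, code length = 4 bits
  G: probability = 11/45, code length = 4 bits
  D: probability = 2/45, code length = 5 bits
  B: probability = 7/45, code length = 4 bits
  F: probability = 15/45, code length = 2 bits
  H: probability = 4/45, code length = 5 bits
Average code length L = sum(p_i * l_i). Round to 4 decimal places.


Weighted contributions p_i * l_i:
  A: (6/45) * 4 = 24/45
  G: (11/45) * 4 = 44/45
  D: (2/45) * 5 = 10/45
  B: (7/45) * 4 = 28/45
  F: (15/45) * 2 = 30/45
  H: (4/45) * 5 = 20/45
Sum = (24 + 44 + 10 + 28 + 30 + 20)/45 = 156/45

L = 156/45 = 3.4667 bits/symbol


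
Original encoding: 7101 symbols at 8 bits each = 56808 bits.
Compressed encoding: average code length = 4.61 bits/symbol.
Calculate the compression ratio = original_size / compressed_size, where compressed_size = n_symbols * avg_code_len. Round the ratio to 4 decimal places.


original_size = n_symbols * orig_bits = 7101 * 8 = 56808 bits
compressed_size = n_symbols * avg_code_len = 7101 * 4.61 = 32735.61 bits
ratio = original_size / compressed_size = 56808 / 32735.61 = 1.7354

Compression ratio = 1.7354


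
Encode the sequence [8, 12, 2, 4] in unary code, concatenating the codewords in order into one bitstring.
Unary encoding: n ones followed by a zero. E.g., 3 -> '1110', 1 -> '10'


Encode each number as n ones followed by a terminating 0:
  8 -> 111111110 (9 bits)
  12 -> 1111111111110 (13 bits)
  2 -> 110 (3 bits)
  4 -> 11110 (5 bits)
Total length = 9 + 13 + 3 + 5 = 30 bits.

Unary([8, 12, 2, 4]) = 111111110111111111111011011110 (30 bits)


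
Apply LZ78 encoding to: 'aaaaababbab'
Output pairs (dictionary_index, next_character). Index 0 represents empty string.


LZ78 encoding steps:
Dictionary: {0: ''}
Step 1: w='' (idx 0), next='a' -> output (0, 'a'), add 'a' as idx 1
Step 2: w='a' (idx 1), next='a' -> output (1, 'a'), add 'aa' as idx 2
Step 3: w='aa' (idx 2), next='b' -> output (2, 'b'), add 'aab' as idx 3
Step 4: w='a' (idx 1), next='b' -> output (1, 'b'), add 'ab' as idx 4
Step 5: w='' (idx 0), next='b' -> output (0, 'b'), add 'b' as idx 5
Step 6: w='ab' (idx 4), end of input -> output (4, '')


Encoded: [(0, 'a'), (1, 'a'), (2, 'b'), (1, 'b'), (0, 'b'), (4, '')]


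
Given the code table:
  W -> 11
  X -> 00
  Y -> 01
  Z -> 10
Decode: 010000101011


Decoding:
01 -> Y
00 -> X
00 -> X
10 -> Z
10 -> Z
11 -> W


Result: YXXZZW


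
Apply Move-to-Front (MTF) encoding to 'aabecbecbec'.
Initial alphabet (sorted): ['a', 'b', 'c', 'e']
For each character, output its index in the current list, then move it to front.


MTF encoding:
'a': index 0 in ['a', 'b', 'c', 'e'] -> ['a', 'b', 'c', 'e']
'a': index 0 in ['a', 'b', 'c', 'e'] -> ['a', 'b', 'c', 'e']
'b': index 1 in ['a', 'b', 'c', 'e'] -> ['b', 'a', 'c', 'e']
'e': index 3 in ['b', 'a', 'c', 'e'] -> ['e', 'b', 'a', 'c']
'c': index 3 in ['e', 'b', 'a', 'c'] -> ['c', 'e', 'b', 'a']
'b': index 2 in ['c', 'e', 'b', 'a'] -> ['b', 'c', 'e', 'a']
'e': index 2 in ['b', 'c', 'e', 'a'] -> ['e', 'b', 'c', 'a']
'c': index 2 in ['e', 'b', 'c', 'a'] -> ['c', 'e', 'b', 'a']
'b': index 2 in ['c', 'e', 'b', 'a'] -> ['b', 'c', 'e', 'a']
'e': index 2 in ['b', 'c', 'e', 'a'] -> ['e', 'b', 'c', 'a']
'c': index 2 in ['e', 'b', 'c', 'a'] -> ['c', 'e', 'b', 'a']


Output: [0, 0, 1, 3, 3, 2, 2, 2, 2, 2, 2]


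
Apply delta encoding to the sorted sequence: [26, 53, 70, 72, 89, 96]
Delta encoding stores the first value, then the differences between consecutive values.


First value: 26
Deltas:
  53 - 26 = 27
  70 - 53 = 17
  72 - 70 = 2
  89 - 72 = 17
  96 - 89 = 7


Delta encoded: [26, 27, 17, 2, 17, 7]


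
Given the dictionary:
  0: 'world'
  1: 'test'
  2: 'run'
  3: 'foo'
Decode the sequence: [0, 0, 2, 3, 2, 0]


Look up each index in the dictionary:
  0 -> 'world'
  0 -> 'world'
  2 -> 'run'
  3 -> 'foo'
  2 -> 'run'
  0 -> 'world'

Decoded: "world world run foo run world"


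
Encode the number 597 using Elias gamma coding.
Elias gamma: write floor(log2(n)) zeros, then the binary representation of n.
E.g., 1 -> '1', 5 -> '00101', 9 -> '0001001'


num_bits = floor(log2(597)) + 1 = 10
leading_zeros = num_bits - 1 = 9
binary(597) = 1001010101

Elias gamma(597) = '000000000' + '1001010101' = 0000000001001010101 (19 bits)


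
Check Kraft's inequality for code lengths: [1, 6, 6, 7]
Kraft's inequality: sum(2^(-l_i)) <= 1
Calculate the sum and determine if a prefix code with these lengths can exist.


Sum = 2^(-1) + 2^(-6) + 2^(-6) + 2^(-7)
    = 0.5 + 0.015625 + 0.015625 + 0.0078125
    = 69/128 = 0.5390625
Since 0.5390625 <= 1, Kraft's inequality IS satisfied.
A prefix code with these lengths CAN exist.

Kraft sum = 0.5390625. Satisfied.


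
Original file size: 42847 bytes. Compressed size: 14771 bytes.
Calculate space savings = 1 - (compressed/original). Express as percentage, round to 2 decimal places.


ratio = compressed/original = 14771/42847 = 0.344738
savings = 1 - ratio = 1 - 0.344738 = 0.655262
as a percentage: 0.655262 * 100 = 65.53%

Space savings = 1 - 14771/42847 = 65.53%


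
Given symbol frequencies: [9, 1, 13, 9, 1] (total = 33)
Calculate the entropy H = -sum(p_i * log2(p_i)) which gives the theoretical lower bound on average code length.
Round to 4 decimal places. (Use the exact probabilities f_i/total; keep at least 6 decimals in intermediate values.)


Per-symbol terms -p_i * log2(p_i) with p_i = f_i/33:
  p = 9/33 = 0.272727: log2(p) = -1.874469, -p*log2(p) = 0.511219
  p = 1/33 = 0.030303: log2(p) = -5.044394, -p*log2(p) = 0.152860
  p = 13/33 = 0.393939: log2(p) = -1.343954, -p*log2(p) = 0.529437
  p = 9/33 = 0.272727: log2(p) = -1.874469, -p*log2(p) = 0.511219
  p = 1/33 = 0.030303: log2(p) = -5.044394, -p*log2(p) = 0.152860
H = 0.511219 + 0.152860 + 0.529437 + 0.511219 + 0.152860 = 1.857595

H = 1.8576 bits/symbol


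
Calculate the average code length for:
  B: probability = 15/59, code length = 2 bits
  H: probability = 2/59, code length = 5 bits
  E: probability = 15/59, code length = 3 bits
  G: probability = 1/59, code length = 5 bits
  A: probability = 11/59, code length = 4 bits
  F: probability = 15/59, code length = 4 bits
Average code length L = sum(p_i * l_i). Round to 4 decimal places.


Weighted contributions p_i * l_i:
  B: (15/59) * 2 = 30/59
  H: (2/59) * 5 = 10/59
  E: (15/59) * 3 = 45/59
  G: (1/59) * 5 = 5/59
  A: (11/59) * 4 = 44/59
  F: (15/59) * 4 = 60/59
Sum = (30 + 10 + 45 + 5 + 44 + 60)/59 = 194/59

L = 194/59 = 3.2881 bits/symbol


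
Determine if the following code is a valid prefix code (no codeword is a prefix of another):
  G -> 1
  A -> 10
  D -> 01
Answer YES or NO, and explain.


Checking each pair (does one codeword prefix another?):
  G='1' vs A='10': prefix -- VIOLATION

NO -- this is NOT a valid prefix code. G (1) is a prefix of A (10).


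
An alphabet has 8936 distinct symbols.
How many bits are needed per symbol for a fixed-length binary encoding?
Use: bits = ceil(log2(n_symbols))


log2(8936) = 13.1254
Bracket: 2^13 = 8192 < 8936 <= 2^14 = 16384
So ceil(log2(8936)) = 14

bits = ceil(log2(8936)) = ceil(13.1254) = 14 bits


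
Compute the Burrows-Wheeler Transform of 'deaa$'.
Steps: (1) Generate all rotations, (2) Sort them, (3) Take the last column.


Rotations (sorted):
  0: $deaa -> last char: a
  1: a$dea -> last char: a
  2: aa$de -> last char: e
  3: deaa$ -> last char: $
  4: eaa$d -> last char: d


BWT = aae$d


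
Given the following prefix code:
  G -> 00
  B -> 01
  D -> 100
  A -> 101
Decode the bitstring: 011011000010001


Decoding step by step:
Bits 01 -> B
Bits 101 -> A
Bits 100 -> D
Bits 00 -> G
Bits 100 -> D
Bits 01 -> B


Decoded message: BADGDB


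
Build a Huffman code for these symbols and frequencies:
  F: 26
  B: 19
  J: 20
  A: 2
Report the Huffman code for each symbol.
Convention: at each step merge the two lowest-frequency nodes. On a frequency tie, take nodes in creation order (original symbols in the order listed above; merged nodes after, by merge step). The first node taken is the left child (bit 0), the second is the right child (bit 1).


Huffman tree construction:
Step 1: Merge A(2) + B(19) = 21
Step 2: Merge J(20) + (A+B)(21) = 41
Step 3: Merge F(26) + (J+(A+B))(41) = 67
Read each symbol's code off the tree from the root (left child = 0, right child = 1).

Codes:
  F: 0 (length 1)
  B: 111 (length 3)
  J: 10 (length 2)
  A: 110 (length 3)
Average code length: 129/67 = 1.9254 bits/symbol


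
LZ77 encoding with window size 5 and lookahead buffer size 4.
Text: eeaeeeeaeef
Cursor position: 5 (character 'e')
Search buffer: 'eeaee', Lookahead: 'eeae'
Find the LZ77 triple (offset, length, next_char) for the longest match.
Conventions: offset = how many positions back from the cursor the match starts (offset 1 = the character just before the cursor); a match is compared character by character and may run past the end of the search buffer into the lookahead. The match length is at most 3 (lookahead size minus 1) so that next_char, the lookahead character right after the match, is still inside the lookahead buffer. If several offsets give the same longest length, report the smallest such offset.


Try each offset into the search buffer:
  offset=1 (pos 4, char 'e'): match length 2
  offset=2 (pos 3, char 'e'): match length 2
  offset=3 (pos 2, char 'a'): match length 0
  offset=4 (pos 1, char 'e'): match length 1
  offset=5 (pos 0, char 'e'): match length 3
Longest match has length 3 at offset 5.
next_char = character at position 5 + 3 = 8 -> 'e'

Best match: offset=5, length=3 (matching 'eea' starting at position 0)
LZ77 triple: (5, 3, 'e')


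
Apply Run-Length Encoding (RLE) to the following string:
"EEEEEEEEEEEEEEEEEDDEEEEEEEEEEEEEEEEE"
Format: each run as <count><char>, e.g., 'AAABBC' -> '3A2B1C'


Scanning runs left to right:
  i=0: run of 'E' x 17 -> '17E'
  i=17: run of 'D' x 2 -> '2D'
  i=19: run of 'E' x 17 -> '17E'

RLE = 17E2D17E


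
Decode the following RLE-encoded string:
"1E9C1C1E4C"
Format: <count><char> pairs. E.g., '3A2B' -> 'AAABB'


Expanding each <count><char> pair:
  1E -> 'E'
  9C -> 'CCCCCCCCC'
  1C -> 'C'
  1E -> 'E'
  4C -> 'CCCC'

Decoded = ECCCCCCCCCCECCCC


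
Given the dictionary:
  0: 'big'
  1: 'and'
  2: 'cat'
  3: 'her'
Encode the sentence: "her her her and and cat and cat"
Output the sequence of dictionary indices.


Look up each word in the dictionary:
  'her' -> 3
  'her' -> 3
  'her' -> 3
  'and' -> 1
  'and' -> 1
  'cat' -> 2
  'and' -> 1
  'cat' -> 2

Encoded: [3, 3, 3, 1, 1, 2, 1, 2]


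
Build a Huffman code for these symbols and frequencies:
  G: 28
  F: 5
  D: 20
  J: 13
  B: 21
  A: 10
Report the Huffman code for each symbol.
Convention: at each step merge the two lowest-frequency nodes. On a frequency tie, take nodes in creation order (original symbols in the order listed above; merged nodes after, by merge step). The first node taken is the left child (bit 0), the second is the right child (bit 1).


Huffman tree construction:
Step 1: Merge F(5) + A(10) = 15
Step 2: Merge J(13) + (F+A)(15) = 28
Step 3: Merge D(20) + B(21) = 41
Step 4: Merge G(28) + (J+(F+A))(28) = 56
Step 5: Merge (D+B)(41) + (G+(J+(F+A)))(56) = 97
Read each symbol's code off the tree from the root (left child = 0, right child = 1).

Codes:
  G: 10 (length 2)
  F: 1110 (length 4)
  D: 00 (length 2)
  J: 110 (length 3)
  B: 01 (length 2)
  A: 1111 (length 4)
Average code length: 237/97 = 2.4433 bits/symbol


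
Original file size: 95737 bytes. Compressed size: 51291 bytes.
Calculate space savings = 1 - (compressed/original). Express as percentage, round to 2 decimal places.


ratio = compressed/original = 51291/95737 = 0.535749
savings = 1 - ratio = 1 - 0.535749 = 0.464251
as a percentage: 0.464251 * 100 = 46.43%

Space savings = 1 - 51291/95737 = 46.43%


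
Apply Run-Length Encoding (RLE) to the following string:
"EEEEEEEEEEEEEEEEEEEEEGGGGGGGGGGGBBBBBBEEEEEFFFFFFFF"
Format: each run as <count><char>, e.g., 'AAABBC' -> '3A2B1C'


Scanning runs left to right:
  i=0: run of 'E' x 21 -> '21E'
  i=21: run of 'G' x 11 -> '11G'
  i=32: run of 'B' x 6 -> '6B'
  i=38: run of 'E' x 5 -> '5E'
  i=43: run of 'F' x 8 -> '8F'

RLE = 21E11G6B5E8F


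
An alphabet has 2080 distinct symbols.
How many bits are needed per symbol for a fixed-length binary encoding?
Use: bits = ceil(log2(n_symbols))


log2(2080) = 11.0224
Bracket: 2^11 = 2048 < 2080 <= 2^12 = 4096
So ceil(log2(2080)) = 12

bits = ceil(log2(2080)) = ceil(11.0224) = 12 bits


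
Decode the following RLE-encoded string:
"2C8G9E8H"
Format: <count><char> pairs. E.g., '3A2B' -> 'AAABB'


Expanding each <count><char> pair:
  2C -> 'CC'
  8G -> 'GGGGGGGG'
  9E -> 'EEEEEEEEE'
  8H -> 'HHHHHHHH'

Decoded = CCGGGGGGGGEEEEEEEEEHHHHHHHH


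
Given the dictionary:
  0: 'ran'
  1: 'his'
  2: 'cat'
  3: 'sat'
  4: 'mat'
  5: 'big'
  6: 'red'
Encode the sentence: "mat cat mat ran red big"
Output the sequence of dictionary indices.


Look up each word in the dictionary:
  'mat' -> 4
  'cat' -> 2
  'mat' -> 4
  'ran' -> 0
  'red' -> 6
  'big' -> 5

Encoded: [4, 2, 4, 0, 6, 5]


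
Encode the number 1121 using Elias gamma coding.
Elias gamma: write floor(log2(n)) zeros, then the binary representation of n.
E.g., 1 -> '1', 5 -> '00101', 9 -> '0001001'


num_bits = floor(log2(1121)) + 1 = 11
leading_zeros = num_bits - 1 = 10
binary(1121) = 10001100001

Elias gamma(1121) = '0000000000' + '10001100001' = 000000000010001100001 (21 bits)


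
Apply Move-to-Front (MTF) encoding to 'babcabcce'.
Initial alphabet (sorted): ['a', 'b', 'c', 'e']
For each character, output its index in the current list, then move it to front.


MTF encoding:
'b': index 1 in ['a', 'b', 'c', 'e'] -> ['b', 'a', 'c', 'e']
'a': index 1 in ['b', 'a', 'c', 'e'] -> ['a', 'b', 'c', 'e']
'b': index 1 in ['a', 'b', 'c', 'e'] -> ['b', 'a', 'c', 'e']
'c': index 2 in ['b', 'a', 'c', 'e'] -> ['c', 'b', 'a', 'e']
'a': index 2 in ['c', 'b', 'a', 'e'] -> ['a', 'c', 'b', 'e']
'b': index 2 in ['a', 'c', 'b', 'e'] -> ['b', 'a', 'c', 'e']
'c': index 2 in ['b', 'a', 'c', 'e'] -> ['c', 'b', 'a', 'e']
'c': index 0 in ['c', 'b', 'a', 'e'] -> ['c', 'b', 'a', 'e']
'e': index 3 in ['c', 'b', 'a', 'e'] -> ['e', 'c', 'b', 'a']


Output: [1, 1, 1, 2, 2, 2, 2, 0, 3]


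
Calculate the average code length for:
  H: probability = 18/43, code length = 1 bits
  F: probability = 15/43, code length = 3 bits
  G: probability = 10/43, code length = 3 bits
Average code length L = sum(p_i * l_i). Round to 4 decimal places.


Weighted contributions p_i * l_i:
  H: (18/43) * 1 = 18/43
  F: (15/43) * 3 = 45/43
  G: (10/43) * 3 = 30/43
Sum = (18 + 45 + 30)/43 = 93/43

L = 93/43 = 2.1628 bits/symbol
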